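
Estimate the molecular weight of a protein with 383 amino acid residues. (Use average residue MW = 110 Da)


MW = n_residues * 110 Da
MW = 383 * 110
MW = 42130 Da

42130 Da


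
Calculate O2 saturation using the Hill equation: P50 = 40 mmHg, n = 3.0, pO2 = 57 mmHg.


Y = pO2^n / (P50^n + pO2^n)
Y = 57^3.0 / (40^3.0 + 57^3.0)
Y = 74.32%

74.32%


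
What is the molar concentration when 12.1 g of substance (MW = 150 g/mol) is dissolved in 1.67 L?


C = (mass / MW) / volume
C = (12.1 / 150) / 1.67
C = 0.0483 M

0.0483 M


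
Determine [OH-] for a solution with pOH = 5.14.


[OH-] = 10^(-pOH)
[OH-] = 10^(-5.14)
[OH-] = 7.244e-06 M

7.244e-06 M


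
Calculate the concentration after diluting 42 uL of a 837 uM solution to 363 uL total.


C2 = C1 * V1 / V2
C2 = 837 * 42 / 363
C2 = 96.843 uM

96.843 uM


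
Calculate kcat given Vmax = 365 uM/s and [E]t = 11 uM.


kcat = Vmax / [E]t
kcat = 365 / 11
kcat = 33.1818 s^-1

33.1818 s^-1


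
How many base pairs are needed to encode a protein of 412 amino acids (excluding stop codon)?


Each amino acid = 1 codon = 3 bp
bp = 412 * 3 = 1236 bp

1236 bp


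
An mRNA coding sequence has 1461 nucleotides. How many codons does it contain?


codons = nucleotides / 3
codons = 1461 / 3 = 487

487


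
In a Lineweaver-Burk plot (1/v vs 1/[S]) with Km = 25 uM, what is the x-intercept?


x-intercept = -1/Km
= -1/25
= -0.04 1/uM

-0.04 1/uM


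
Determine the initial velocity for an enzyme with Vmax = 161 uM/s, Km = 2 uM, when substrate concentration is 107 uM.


v = Vmax * [S] / (Km + [S])
v = 161 * 107 / (2 + 107)
v = 158.0459 uM/s

158.0459 uM/s


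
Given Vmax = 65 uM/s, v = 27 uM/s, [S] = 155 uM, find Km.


Km = [S] * (Vmax - v) / v
Km = 155 * (65 - 27) / 27
Km = 218.1481 uM

218.1481 uM


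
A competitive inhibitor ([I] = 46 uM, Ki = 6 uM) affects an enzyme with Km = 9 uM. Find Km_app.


Km_app = Km * (1 + [I]/Ki)
Km_app = 9 * (1 + 46/6)
Km_app = 78.0 uM

78.0 uM


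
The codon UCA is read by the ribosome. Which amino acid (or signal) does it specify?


Standard genetic code lookup.
Codon UCA -> Ser

Ser


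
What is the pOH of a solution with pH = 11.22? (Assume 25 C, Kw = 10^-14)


pOH = 14 - pH
pOH = 14 - 11.22
pOH = 2.78

2.78


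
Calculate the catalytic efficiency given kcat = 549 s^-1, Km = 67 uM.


Catalytic efficiency = kcat / Km
= 549 / 67
= 8.194 uM^-1*s^-1

8.194 uM^-1*s^-1


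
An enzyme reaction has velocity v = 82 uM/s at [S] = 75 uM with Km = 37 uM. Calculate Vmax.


Vmax = v * (Km + [S]) / [S]
Vmax = 82 * (37 + 75) / 75
Vmax = 122.4533 uM/s

122.4533 uM/s


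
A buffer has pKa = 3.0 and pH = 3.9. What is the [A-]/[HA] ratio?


[A-]/[HA] = 10^(pH - pKa)
= 10^(3.9 - 3.0)
= 7.9433

7.9433


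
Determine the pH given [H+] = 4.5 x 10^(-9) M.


pH = -log10([H+])
pH = -log10(4.5 x 10^(-9))
pH = 8.3468

8.3468


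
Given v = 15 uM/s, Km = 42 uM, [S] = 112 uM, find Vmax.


Vmax = v * (Km + [S]) / [S]
Vmax = 15 * (42 + 112) / 112
Vmax = 20.625 uM/s

20.625 uM/s


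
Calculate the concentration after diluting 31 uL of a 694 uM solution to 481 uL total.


C2 = C1 * V1 / V2
C2 = 694 * 31 / 481
C2 = 44.7277 uM

44.7277 uM


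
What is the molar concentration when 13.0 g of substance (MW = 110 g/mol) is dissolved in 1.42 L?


C = (mass / MW) / volume
C = (13.0 / 110) / 1.42
C = 0.0832 M

0.0832 M


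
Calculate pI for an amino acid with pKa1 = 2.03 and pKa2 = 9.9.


pI = (pKa1 + pKa2) / 2
pI = (2.03 + 9.9) / 2
pI = 5.965

5.965


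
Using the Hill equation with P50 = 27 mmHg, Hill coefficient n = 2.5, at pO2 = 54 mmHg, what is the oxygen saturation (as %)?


Y = pO2^n / (P50^n + pO2^n)
Y = 54^2.5 / (27^2.5 + 54^2.5)
Y = 84.98%

84.98%


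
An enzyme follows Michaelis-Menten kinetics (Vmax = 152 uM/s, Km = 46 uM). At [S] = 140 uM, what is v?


v = Vmax * [S] / (Km + [S])
v = 152 * 140 / (46 + 140)
v = 114.4086 uM/s

114.4086 uM/s


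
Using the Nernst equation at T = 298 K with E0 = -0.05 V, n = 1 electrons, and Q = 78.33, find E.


E = E0 - (RT/nF) * ln(Q)
E = -0.05 - (8.314 * 298 / (1 * 96485)) * ln(78.33)
E = -0.162 V

-0.162 V


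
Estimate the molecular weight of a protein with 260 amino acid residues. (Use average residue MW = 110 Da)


MW = n_residues * 110 Da
MW = 260 * 110
MW = 28600 Da

28600 Da


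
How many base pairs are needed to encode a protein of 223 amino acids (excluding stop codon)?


Each amino acid = 1 codon = 3 bp
bp = 223 * 3 = 669 bp

669 bp


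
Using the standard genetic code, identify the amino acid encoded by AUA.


Standard genetic code lookup.
Codon AUA -> Ile

Ile


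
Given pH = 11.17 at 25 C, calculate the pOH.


pOH = 14 - pH
pOH = 14 - 11.17
pOH = 2.83

2.83


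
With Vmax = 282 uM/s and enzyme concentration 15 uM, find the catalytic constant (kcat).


kcat = Vmax / [E]t
kcat = 282 / 15
kcat = 18.8 s^-1

18.8 s^-1


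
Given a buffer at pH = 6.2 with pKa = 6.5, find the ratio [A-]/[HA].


[A-]/[HA] = 10^(pH - pKa)
= 10^(6.2 - 6.5)
= 0.5012

0.5012


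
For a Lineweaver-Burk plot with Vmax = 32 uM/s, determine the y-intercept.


y-intercept = 1/Vmax
= 1/32
= 0.0312 s/uM

0.0312 s/uM


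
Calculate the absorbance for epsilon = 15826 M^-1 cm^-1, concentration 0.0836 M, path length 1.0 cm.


A = epsilon * c * l
A = 15826 * 0.0836 * 1.0
A = 1323.0536

1323.0536


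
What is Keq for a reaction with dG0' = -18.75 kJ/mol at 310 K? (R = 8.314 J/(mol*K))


Keq = exp(-dG0 * 1000 / (R * T))
Keq = exp(-(-18.75) * 1000 / (8.314 * 310))
Keq = 1443.668

1443.668


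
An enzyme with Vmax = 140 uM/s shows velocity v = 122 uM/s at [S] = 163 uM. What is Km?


Km = [S] * (Vmax - v) / v
Km = 163 * (140 - 122) / 122
Km = 24.0492 uM

24.0492 uM


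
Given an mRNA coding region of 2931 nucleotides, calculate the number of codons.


codons = nucleotides / 3
codons = 2931 / 3 = 977

977


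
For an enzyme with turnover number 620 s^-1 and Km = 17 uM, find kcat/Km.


Catalytic efficiency = kcat / Km
= 620 / 17
= 36.4706 uM^-1*s^-1

36.4706 uM^-1*s^-1


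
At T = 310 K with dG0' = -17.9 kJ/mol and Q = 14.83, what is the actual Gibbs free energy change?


dG = dG0' + RT * ln(Q) / 1000
dG = -17.9 + 8.314 * 310 * ln(14.83) / 1000
dG = -10.9498 kJ/mol

-10.9498 kJ/mol


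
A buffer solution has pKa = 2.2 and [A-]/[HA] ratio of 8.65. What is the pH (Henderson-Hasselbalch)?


pH = pKa + log10([A-]/[HA])
pH = 2.2 + log10(8.65)
pH = 3.137

3.137


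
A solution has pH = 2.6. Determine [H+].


[H+] = 10^(-pH)
[H+] = 10^(-2.6)
[H+] = 0.0025 M

0.0025 M


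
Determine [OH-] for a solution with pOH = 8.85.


[OH-] = 10^(-pOH)
[OH-] = 10^(-8.85)
[OH-] = 1.413e-09 M

1.413e-09 M


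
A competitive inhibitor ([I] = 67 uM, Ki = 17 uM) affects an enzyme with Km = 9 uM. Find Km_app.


Km_app = Km * (1 + [I]/Ki)
Km_app = 9 * (1 + 67/17)
Km_app = 44.4706 uM

44.4706 uM


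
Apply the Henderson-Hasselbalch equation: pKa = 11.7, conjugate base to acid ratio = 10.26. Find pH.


pH = pKa + log10([A-]/[HA])
pH = 11.7 + log10(10.26)
pH = 12.7111

12.7111


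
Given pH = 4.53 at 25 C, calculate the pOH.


pOH = 14 - pH
pOH = 14 - 4.53
pOH = 9.47

9.47


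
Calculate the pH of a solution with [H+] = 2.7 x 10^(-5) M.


pH = -log10([H+])
pH = -log10(2.7 x 10^(-5))
pH = 4.5686

4.5686


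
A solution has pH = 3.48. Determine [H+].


[H+] = 10^(-pH)
[H+] = 10^(-3.48)
[H+] = 3.311e-04 M

3.311e-04 M


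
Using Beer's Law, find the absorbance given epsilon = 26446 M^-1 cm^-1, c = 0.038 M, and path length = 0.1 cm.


A = epsilon * c * l
A = 26446 * 0.038 * 0.1
A = 100.4948

100.4948


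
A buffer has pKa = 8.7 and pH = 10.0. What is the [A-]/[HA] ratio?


[A-]/[HA] = 10^(pH - pKa)
= 10^(10.0 - 8.7)
= 19.9526

19.9526


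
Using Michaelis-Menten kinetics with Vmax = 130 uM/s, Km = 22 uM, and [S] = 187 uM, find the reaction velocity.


v = Vmax * [S] / (Km + [S])
v = 130 * 187 / (22 + 187)
v = 116.3158 uM/s

116.3158 uM/s


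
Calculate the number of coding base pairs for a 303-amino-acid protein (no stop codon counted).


Each amino acid = 1 codon = 3 bp
bp = 303 * 3 = 909 bp

909 bp


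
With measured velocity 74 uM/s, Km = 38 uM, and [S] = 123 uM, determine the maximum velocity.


Vmax = v * (Km + [S]) / [S]
Vmax = 74 * (38 + 123) / 123
Vmax = 96.8618 uM/s

96.8618 uM/s


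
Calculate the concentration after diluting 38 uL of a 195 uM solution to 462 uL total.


C2 = C1 * V1 / V2
C2 = 195 * 38 / 462
C2 = 16.039 uM

16.039 uM


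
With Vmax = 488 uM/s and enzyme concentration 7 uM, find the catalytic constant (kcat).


kcat = Vmax / [E]t
kcat = 488 / 7
kcat = 69.7143 s^-1

69.7143 s^-1


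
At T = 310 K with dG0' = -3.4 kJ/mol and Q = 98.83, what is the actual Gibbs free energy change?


dG = dG0' + RT * ln(Q) / 1000
dG = -3.4 + 8.314 * 310 * ln(98.83) / 1000
dG = 8.4388 kJ/mol

8.4388 kJ/mol


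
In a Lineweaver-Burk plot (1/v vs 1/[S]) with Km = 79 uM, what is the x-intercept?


x-intercept = -1/Km
= -1/79
= -0.0127 1/uM

-0.0127 1/uM


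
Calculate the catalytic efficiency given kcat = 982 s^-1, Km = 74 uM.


Catalytic efficiency = kcat / Km
= 982 / 74
= 13.2703 uM^-1*s^-1

13.2703 uM^-1*s^-1


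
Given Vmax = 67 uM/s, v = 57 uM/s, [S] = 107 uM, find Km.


Km = [S] * (Vmax - v) / v
Km = 107 * (67 - 57) / 57
Km = 18.7719 uM

18.7719 uM


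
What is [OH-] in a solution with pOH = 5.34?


[OH-] = 10^(-pOH)
[OH-] = 10^(-5.34)
[OH-] = 4.571e-06 M

4.571e-06 M


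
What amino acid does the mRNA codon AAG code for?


Standard genetic code lookup.
Codon AAG -> Lys

Lys


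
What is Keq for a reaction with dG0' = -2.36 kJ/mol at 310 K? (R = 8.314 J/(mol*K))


Keq = exp(-dG0 * 1000 / (R * T))
Keq = exp(-(-2.36) * 1000 / (8.314 * 310))
Keq = 2.4985

2.4985


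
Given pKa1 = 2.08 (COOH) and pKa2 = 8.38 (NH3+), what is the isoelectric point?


pI = (pKa1 + pKa2) / 2
pI = (2.08 + 8.38) / 2
pI = 5.23

5.23


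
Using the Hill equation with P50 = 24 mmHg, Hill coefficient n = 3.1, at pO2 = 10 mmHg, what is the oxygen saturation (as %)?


Y = pO2^n / (P50^n + pO2^n)
Y = 10^3.1 / (24^3.1 + 10^3.1)
Y = 6.22%

6.22%


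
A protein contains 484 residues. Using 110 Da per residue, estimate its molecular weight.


MW = n_residues * 110 Da
MW = 484 * 110
MW = 53240 Da

53240 Da


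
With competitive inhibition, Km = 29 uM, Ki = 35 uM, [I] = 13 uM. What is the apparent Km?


Km_app = Km * (1 + [I]/Ki)
Km_app = 29 * (1 + 13/35)
Km_app = 39.7714 uM

39.7714 uM


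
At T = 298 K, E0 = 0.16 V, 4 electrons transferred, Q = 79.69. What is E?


E = E0 - (RT/nF) * ln(Q)
E = 0.16 - (8.314 * 298 / (4 * 96485)) * ln(79.69)
E = 0.1319 V

0.1319 V


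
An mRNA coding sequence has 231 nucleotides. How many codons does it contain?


codons = nucleotides / 3
codons = 231 / 3 = 77

77


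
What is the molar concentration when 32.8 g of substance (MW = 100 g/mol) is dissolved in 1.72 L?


C = (mass / MW) / volume
C = (32.8 / 100) / 1.72
C = 0.1907 M

0.1907 M


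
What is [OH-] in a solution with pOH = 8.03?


[OH-] = 10^(-pOH)
[OH-] = 10^(-8.03)
[OH-] = 9.333e-09 M

9.333e-09 M


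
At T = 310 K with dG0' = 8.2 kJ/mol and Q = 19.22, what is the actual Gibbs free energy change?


dG = dG0' + RT * ln(Q) / 1000
dG = 8.2 + 8.314 * 310 * ln(19.22) / 1000
dG = 15.8185 kJ/mol

15.8185 kJ/mol


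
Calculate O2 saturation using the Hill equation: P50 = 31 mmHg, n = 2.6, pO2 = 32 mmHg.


Y = pO2^n / (P50^n + pO2^n)
Y = 32^2.6 / (31^2.6 + 32^2.6)
Y = 52.06%

52.06%


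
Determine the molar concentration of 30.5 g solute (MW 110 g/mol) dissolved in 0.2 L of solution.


C = (mass / MW) / volume
C = (30.5 / 110) / 0.2
C = 1.3864 M

1.3864 M


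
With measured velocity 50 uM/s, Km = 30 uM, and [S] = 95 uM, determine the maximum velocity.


Vmax = v * (Km + [S]) / [S]
Vmax = 50 * (30 + 95) / 95
Vmax = 65.7895 uM/s

65.7895 uM/s


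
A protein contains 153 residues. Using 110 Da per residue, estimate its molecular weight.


MW = n_residues * 110 Da
MW = 153 * 110
MW = 16830 Da

16830 Da


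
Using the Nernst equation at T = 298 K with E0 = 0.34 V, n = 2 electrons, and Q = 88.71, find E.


E = E0 - (RT/nF) * ln(Q)
E = 0.34 - (8.314 * 298 / (2 * 96485)) * ln(88.71)
E = 0.2824 V

0.2824 V


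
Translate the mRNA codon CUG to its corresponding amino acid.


Standard genetic code lookup.
Codon CUG -> Leu

Leu


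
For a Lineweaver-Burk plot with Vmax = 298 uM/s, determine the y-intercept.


y-intercept = 1/Vmax
= 1/298
= 0.0034 s/uM

0.0034 s/uM


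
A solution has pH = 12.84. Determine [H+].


[H+] = 10^(-pH)
[H+] = 10^(-12.84)
[H+] = 1.445e-13 M

1.445e-13 M


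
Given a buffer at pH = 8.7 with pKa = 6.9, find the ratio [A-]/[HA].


[A-]/[HA] = 10^(pH - pKa)
= 10^(8.7 - 6.9)
= 63.0957

63.0957


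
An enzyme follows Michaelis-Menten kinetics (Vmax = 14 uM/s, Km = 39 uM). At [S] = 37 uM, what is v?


v = Vmax * [S] / (Km + [S])
v = 14 * 37 / (39 + 37)
v = 6.8158 uM/s

6.8158 uM/s


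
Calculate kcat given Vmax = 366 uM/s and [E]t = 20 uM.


kcat = Vmax / [E]t
kcat = 366 / 20
kcat = 18.3 s^-1

18.3 s^-1


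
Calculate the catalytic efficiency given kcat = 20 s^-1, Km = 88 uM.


Catalytic efficiency = kcat / Km
= 20 / 88
= 0.2273 uM^-1*s^-1

0.2273 uM^-1*s^-1


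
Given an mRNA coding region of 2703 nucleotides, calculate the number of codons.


codons = nucleotides / 3
codons = 2703 / 3 = 901

901


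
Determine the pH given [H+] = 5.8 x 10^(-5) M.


pH = -log10([H+])
pH = -log10(5.8 x 10^(-5))
pH = 4.2366

4.2366


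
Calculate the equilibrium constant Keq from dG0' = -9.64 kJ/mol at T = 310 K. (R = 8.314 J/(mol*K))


Keq = exp(-dG0 * 1000 / (R * T))
Keq = exp(-(-9.64) * 1000 / (8.314 * 310))
Keq = 42.1102

42.1102


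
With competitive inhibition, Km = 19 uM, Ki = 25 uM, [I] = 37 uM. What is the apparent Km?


Km_app = Km * (1 + [I]/Ki)
Km_app = 19 * (1 + 37/25)
Km_app = 47.12 uM

47.12 uM


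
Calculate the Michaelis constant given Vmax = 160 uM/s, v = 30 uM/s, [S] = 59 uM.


Km = [S] * (Vmax - v) / v
Km = 59 * (160 - 30) / 30
Km = 255.6667 uM

255.6667 uM


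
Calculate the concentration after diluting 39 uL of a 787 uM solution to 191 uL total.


C2 = C1 * V1 / V2
C2 = 787 * 39 / 191
C2 = 160.6963 uM

160.6963 uM


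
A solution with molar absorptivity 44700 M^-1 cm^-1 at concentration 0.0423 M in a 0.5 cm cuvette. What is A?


A = epsilon * c * l
A = 44700 * 0.0423 * 0.5
A = 945.405

945.405


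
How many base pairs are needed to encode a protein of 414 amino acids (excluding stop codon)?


Each amino acid = 1 codon = 3 bp
bp = 414 * 3 = 1242 bp

1242 bp


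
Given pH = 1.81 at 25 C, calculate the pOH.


pOH = 14 - pH
pOH = 14 - 1.81
pOH = 12.19

12.19


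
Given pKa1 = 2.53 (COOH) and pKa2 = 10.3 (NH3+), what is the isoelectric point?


pI = (pKa1 + pKa2) / 2
pI = (2.53 + 10.3) / 2
pI = 6.415

6.415


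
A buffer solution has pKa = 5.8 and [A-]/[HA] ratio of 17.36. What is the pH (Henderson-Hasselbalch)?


pH = pKa + log10([A-]/[HA])
pH = 5.8 + log10(17.36)
pH = 7.0395

7.0395


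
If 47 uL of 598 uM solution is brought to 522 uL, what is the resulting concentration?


C2 = C1 * V1 / V2
C2 = 598 * 47 / 522
C2 = 53.8429 uM

53.8429 uM


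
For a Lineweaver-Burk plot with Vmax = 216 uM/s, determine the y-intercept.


y-intercept = 1/Vmax
= 1/216
= 0.0046 s/uM

0.0046 s/uM


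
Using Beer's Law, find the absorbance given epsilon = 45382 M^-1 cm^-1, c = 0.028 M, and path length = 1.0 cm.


A = epsilon * c * l
A = 45382 * 0.028 * 1.0
A = 1270.696

1270.696


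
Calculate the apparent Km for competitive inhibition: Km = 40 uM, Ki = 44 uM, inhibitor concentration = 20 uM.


Km_app = Km * (1 + [I]/Ki)
Km_app = 40 * (1 + 20/44)
Km_app = 58.1818 uM

58.1818 uM


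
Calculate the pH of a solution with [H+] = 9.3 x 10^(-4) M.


pH = -log10([H+])
pH = -log10(9.3 x 10^(-4))
pH = 3.0315

3.0315


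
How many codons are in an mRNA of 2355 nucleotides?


codons = nucleotides / 3
codons = 2355 / 3 = 785

785


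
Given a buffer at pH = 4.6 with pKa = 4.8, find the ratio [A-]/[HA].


[A-]/[HA] = 10^(pH - pKa)
= 10^(4.6 - 4.8)
= 0.631

0.631


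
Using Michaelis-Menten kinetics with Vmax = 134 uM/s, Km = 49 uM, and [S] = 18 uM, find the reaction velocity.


v = Vmax * [S] / (Km + [S])
v = 134 * 18 / (49 + 18)
v = 36.0 uM/s

36.0 uM/s


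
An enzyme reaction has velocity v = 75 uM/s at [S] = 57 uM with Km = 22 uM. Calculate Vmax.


Vmax = v * (Km + [S]) / [S]
Vmax = 75 * (22 + 57) / 57
Vmax = 103.9474 uM/s

103.9474 uM/s


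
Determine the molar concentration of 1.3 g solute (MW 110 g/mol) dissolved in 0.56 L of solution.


C = (mass / MW) / volume
C = (1.3 / 110) / 0.56
C = 0.0211 M

0.0211 M


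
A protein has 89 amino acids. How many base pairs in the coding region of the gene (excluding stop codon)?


Each amino acid = 1 codon = 3 bp
bp = 89 * 3 = 267 bp

267 bp


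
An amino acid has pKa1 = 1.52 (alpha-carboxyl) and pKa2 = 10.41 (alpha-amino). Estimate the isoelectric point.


pI = (pKa1 + pKa2) / 2
pI = (1.52 + 10.41) / 2
pI = 5.965

5.965


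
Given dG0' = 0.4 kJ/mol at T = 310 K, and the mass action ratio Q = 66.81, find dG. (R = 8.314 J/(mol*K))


dG = dG0' + RT * ln(Q) / 1000
dG = 0.4 + 8.314 * 310 * ln(66.81) / 1000
dG = 11.2296 kJ/mol

11.2296 kJ/mol


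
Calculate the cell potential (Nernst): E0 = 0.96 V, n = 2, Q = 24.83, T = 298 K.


E = E0 - (RT/nF) * ln(Q)
E = 0.96 - (8.314 * 298 / (2 * 96485)) * ln(24.83)
E = 0.9188 V

0.9188 V


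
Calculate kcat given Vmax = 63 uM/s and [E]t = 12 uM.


kcat = Vmax / [E]t
kcat = 63 / 12
kcat = 5.25 s^-1

5.25 s^-1


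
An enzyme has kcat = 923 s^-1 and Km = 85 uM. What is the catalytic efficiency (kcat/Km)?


Catalytic efficiency = kcat / Km
= 923 / 85
= 10.8588 uM^-1*s^-1

10.8588 uM^-1*s^-1


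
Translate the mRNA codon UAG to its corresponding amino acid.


Standard genetic code lookup.
Codon UAG -> Stop

Stop


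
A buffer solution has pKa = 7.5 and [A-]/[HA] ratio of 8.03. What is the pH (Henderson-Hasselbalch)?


pH = pKa + log10([A-]/[HA])
pH = 7.5 + log10(8.03)
pH = 8.4047

8.4047


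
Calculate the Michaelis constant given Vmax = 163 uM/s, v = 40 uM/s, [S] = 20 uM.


Km = [S] * (Vmax - v) / v
Km = 20 * (163 - 40) / 40
Km = 61.5 uM

61.5 uM


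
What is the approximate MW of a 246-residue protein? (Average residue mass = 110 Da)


MW = n_residues * 110 Da
MW = 246 * 110
MW = 27060 Da

27060 Da


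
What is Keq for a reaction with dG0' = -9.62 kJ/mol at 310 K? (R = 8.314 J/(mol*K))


Keq = exp(-dG0 * 1000 / (R * T))
Keq = exp(-(-9.62) * 1000 / (8.314 * 310))
Keq = 41.7847

41.7847


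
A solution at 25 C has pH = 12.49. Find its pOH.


pOH = 14 - pH
pOH = 14 - 12.49
pOH = 1.51

1.51


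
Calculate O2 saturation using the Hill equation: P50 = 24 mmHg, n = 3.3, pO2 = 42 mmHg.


Y = pO2^n / (P50^n + pO2^n)
Y = 42^3.3 / (24^3.3 + 42^3.3)
Y = 86.37%

86.37%


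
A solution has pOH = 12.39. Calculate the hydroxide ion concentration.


[OH-] = 10^(-pOH)
[OH-] = 10^(-12.39)
[OH-] = 4.074e-13 M

4.074e-13 M


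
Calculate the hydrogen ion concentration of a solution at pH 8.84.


[H+] = 10^(-pH)
[H+] = 10^(-8.84)
[H+] = 1.445e-09 M

1.445e-09 M


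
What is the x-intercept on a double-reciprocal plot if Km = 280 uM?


x-intercept = -1/Km
= -1/280
= -0.0036 1/uM

-0.0036 1/uM


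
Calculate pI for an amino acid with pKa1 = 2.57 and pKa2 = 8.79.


pI = (pKa1 + pKa2) / 2
pI = (2.57 + 8.79) / 2
pI = 5.68

5.68


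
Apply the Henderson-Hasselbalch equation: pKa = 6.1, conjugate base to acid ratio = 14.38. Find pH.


pH = pKa + log10([A-]/[HA])
pH = 6.1 + log10(14.38)
pH = 7.2578

7.2578


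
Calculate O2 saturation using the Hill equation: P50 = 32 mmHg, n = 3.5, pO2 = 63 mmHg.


Y = pO2^n / (P50^n + pO2^n)
Y = 63^3.5 / (32^3.5 + 63^3.5)
Y = 91.46%

91.46%


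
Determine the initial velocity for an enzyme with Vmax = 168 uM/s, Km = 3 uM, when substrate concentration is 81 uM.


v = Vmax * [S] / (Km + [S])
v = 168 * 81 / (3 + 81)
v = 162.0 uM/s

162.0 uM/s


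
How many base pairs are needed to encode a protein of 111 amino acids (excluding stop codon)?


Each amino acid = 1 codon = 3 bp
bp = 111 * 3 = 333 bp

333 bp


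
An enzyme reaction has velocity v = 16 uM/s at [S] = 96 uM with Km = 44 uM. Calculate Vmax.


Vmax = v * (Km + [S]) / [S]
Vmax = 16 * (44 + 96) / 96
Vmax = 23.3333 uM/s

23.3333 uM/s


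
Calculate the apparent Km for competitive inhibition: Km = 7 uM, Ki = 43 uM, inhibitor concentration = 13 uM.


Km_app = Km * (1 + [I]/Ki)
Km_app = 7 * (1 + 13/43)
Km_app = 9.1163 uM

9.1163 uM


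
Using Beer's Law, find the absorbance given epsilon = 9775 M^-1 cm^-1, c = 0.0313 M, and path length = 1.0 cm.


A = epsilon * c * l
A = 9775 * 0.0313 * 1.0
A = 305.9575

305.9575


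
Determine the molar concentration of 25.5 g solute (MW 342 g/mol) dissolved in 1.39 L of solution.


C = (mass / MW) / volume
C = (25.5 / 342) / 1.39
C = 0.0536 M

0.0536 M


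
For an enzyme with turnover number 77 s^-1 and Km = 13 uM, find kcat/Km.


Catalytic efficiency = kcat / Km
= 77 / 13
= 5.9231 uM^-1*s^-1

5.9231 uM^-1*s^-1


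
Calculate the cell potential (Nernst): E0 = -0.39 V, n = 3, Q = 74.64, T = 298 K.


E = E0 - (RT/nF) * ln(Q)
E = -0.39 - (8.314 * 298 / (3 * 96485)) * ln(74.64)
E = -0.4269 V

-0.4269 V


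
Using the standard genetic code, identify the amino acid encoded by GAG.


Standard genetic code lookup.
Codon GAG -> Glu

Glu


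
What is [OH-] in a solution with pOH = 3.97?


[OH-] = 10^(-pOH)
[OH-] = 10^(-3.97)
[OH-] = 1.072e-04 M

1.072e-04 M


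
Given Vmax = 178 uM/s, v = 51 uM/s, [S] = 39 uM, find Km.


Km = [S] * (Vmax - v) / v
Km = 39 * (178 - 51) / 51
Km = 97.1176 uM

97.1176 uM


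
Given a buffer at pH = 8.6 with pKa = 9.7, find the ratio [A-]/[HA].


[A-]/[HA] = 10^(pH - pKa)
= 10^(8.6 - 9.7)
= 0.0794

0.0794


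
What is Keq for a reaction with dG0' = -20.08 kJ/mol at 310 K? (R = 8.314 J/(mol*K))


Keq = exp(-dG0 * 1000 / (R * T))
Keq = exp(-(-20.08) * 1000 / (8.314 * 310))
Keq = 2418.6826

2418.6826


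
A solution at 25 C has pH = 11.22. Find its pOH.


pOH = 14 - pH
pOH = 14 - 11.22
pOH = 2.78

2.78


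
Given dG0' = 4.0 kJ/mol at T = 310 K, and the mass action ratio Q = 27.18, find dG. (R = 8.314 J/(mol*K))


dG = dG0' + RT * ln(Q) / 1000
dG = 4.0 + 8.314 * 310 * ln(27.18) / 1000
dG = 12.5116 kJ/mol

12.5116 kJ/mol


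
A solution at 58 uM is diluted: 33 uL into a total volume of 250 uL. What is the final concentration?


C2 = C1 * V1 / V2
C2 = 58 * 33 / 250
C2 = 7.656 uM

7.656 uM


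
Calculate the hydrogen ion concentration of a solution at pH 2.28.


[H+] = 10^(-pH)
[H+] = 10^(-2.28)
[H+] = 0.0052 M

0.0052 M


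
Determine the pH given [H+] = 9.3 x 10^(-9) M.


pH = -log10([H+])
pH = -log10(9.3 x 10^(-9))
pH = 8.0315

8.0315


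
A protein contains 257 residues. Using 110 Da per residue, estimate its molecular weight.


MW = n_residues * 110 Da
MW = 257 * 110
MW = 28270 Da

28270 Da


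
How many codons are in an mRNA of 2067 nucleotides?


codons = nucleotides / 3
codons = 2067 / 3 = 689

689


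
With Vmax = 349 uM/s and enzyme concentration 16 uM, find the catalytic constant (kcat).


kcat = Vmax / [E]t
kcat = 349 / 16
kcat = 21.8125 s^-1

21.8125 s^-1


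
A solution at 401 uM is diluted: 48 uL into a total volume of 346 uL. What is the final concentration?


C2 = C1 * V1 / V2
C2 = 401 * 48 / 346
C2 = 55.6301 uM

55.6301 uM


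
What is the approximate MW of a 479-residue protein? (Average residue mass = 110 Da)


MW = n_residues * 110 Da
MW = 479 * 110
MW = 52690 Da

52690 Da


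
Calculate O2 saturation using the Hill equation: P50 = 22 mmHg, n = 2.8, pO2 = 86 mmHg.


Y = pO2^n / (P50^n + pO2^n)
Y = 86^2.8 / (22^2.8 + 86^2.8)
Y = 97.85%

97.85%


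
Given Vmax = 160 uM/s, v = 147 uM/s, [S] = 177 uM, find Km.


Km = [S] * (Vmax - v) / v
Km = 177 * (160 - 147) / 147
Km = 15.6531 uM

15.6531 uM


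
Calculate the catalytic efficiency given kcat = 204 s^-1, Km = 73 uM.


Catalytic efficiency = kcat / Km
= 204 / 73
= 2.7945 uM^-1*s^-1

2.7945 uM^-1*s^-1


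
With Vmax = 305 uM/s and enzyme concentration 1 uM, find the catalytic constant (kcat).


kcat = Vmax / [E]t
kcat = 305 / 1
kcat = 305.0 s^-1

305.0 s^-1


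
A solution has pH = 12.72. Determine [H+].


[H+] = 10^(-pH)
[H+] = 10^(-12.72)
[H+] = 1.905e-13 M

1.905e-13 M


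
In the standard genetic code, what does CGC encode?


Standard genetic code lookup.
Codon CGC -> Arg

Arg


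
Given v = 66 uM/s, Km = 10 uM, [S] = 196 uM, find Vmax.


Vmax = v * (Km + [S]) / [S]
Vmax = 66 * (10 + 196) / 196
Vmax = 69.3673 uM/s

69.3673 uM/s


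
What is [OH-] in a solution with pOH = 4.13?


[OH-] = 10^(-pOH)
[OH-] = 10^(-4.13)
[OH-] = 7.413e-05 M

7.413e-05 M


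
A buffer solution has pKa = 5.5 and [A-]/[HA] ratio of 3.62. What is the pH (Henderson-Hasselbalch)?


pH = pKa + log10([A-]/[HA])
pH = 5.5 + log10(3.62)
pH = 6.0587

6.0587


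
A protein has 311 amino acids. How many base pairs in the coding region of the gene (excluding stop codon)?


Each amino acid = 1 codon = 3 bp
bp = 311 * 3 = 933 bp

933 bp


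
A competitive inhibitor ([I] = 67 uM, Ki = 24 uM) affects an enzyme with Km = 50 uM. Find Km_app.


Km_app = Km * (1 + [I]/Ki)
Km_app = 50 * (1 + 67/24)
Km_app = 189.5833 uM

189.5833 uM


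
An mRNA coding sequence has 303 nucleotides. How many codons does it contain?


codons = nucleotides / 3
codons = 303 / 3 = 101

101


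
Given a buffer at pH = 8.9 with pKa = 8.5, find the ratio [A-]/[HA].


[A-]/[HA] = 10^(pH - pKa)
= 10^(8.9 - 8.5)
= 2.5119

2.5119


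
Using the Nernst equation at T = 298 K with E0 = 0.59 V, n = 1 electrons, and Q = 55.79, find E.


E = E0 - (RT/nF) * ln(Q)
E = 0.59 - (8.314 * 298 / (1 * 96485)) * ln(55.79)
E = 0.4867 V

0.4867 V


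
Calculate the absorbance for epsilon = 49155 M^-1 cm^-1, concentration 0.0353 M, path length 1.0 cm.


A = epsilon * c * l
A = 49155 * 0.0353 * 1.0
A = 1735.1715

1735.1715


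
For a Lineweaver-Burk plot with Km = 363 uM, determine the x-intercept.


x-intercept = -1/Km
= -1/363
= -0.0028 1/uM

-0.0028 1/uM


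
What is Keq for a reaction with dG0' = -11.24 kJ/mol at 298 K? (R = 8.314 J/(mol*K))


Keq = exp(-dG0 * 1000 / (R * T))
Keq = exp(-(-11.24) * 1000 / (8.314 * 298))
Keq = 93.3821

93.3821


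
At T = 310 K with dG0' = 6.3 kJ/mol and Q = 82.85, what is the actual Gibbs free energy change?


dG = dG0' + RT * ln(Q) / 1000
dG = 6.3 + 8.314 * 310 * ln(82.85) / 1000
dG = 17.6842 kJ/mol

17.6842 kJ/mol


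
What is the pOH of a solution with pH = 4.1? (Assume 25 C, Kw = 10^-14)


pOH = 14 - pH
pOH = 14 - 4.1
pOH = 9.9

9.9


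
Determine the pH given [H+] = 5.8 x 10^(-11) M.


pH = -log10([H+])
pH = -log10(5.8 x 10^(-11))
pH = 10.2366

10.2366


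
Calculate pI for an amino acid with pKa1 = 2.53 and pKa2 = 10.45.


pI = (pKa1 + pKa2) / 2
pI = (2.53 + 10.45) / 2
pI = 6.49

6.49


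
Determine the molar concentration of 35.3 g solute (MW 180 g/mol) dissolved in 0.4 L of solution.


C = (mass / MW) / volume
C = (35.3 / 180) / 0.4
C = 0.4903 M

0.4903 M


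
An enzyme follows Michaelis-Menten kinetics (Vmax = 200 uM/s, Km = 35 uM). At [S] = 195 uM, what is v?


v = Vmax * [S] / (Km + [S])
v = 200 * 195 / (35 + 195)
v = 169.5652 uM/s

169.5652 uM/s


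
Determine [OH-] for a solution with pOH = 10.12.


[OH-] = 10^(-pOH)
[OH-] = 10^(-10.12)
[OH-] = 7.586e-11 M

7.586e-11 M


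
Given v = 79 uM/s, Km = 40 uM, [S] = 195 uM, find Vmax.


Vmax = v * (Km + [S]) / [S]
Vmax = 79 * (40 + 195) / 195
Vmax = 95.2051 uM/s

95.2051 uM/s


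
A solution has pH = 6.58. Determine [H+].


[H+] = 10^(-pH)
[H+] = 10^(-6.58)
[H+] = 2.630e-07 M

2.630e-07 M


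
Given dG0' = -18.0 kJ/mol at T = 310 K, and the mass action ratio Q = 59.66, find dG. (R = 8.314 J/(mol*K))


dG = dG0' + RT * ln(Q) / 1000
dG = -18.0 + 8.314 * 310 * ln(59.66) / 1000
dG = -7.4621 kJ/mol

-7.4621 kJ/mol


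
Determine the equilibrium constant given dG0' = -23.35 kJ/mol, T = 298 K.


Keq = exp(-dG0 * 1000 / (R * T))
Keq = exp(-(-23.35) * 1000 / (8.314 * 298))
Keq = 12388.8174

12388.8174


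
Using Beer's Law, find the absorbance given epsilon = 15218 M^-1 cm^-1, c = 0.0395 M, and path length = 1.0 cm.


A = epsilon * c * l
A = 15218 * 0.0395 * 1.0
A = 601.111

601.111


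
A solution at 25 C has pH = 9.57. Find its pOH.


pOH = 14 - pH
pOH = 14 - 9.57
pOH = 4.43

4.43


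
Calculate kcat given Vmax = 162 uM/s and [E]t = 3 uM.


kcat = Vmax / [E]t
kcat = 162 / 3
kcat = 54.0 s^-1

54.0 s^-1


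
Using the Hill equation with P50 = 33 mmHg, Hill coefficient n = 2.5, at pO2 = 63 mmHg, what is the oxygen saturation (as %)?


Y = pO2^n / (P50^n + pO2^n)
Y = 63^2.5 / (33^2.5 + 63^2.5)
Y = 83.43%

83.43%


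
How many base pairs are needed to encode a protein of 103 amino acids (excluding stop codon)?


Each amino acid = 1 codon = 3 bp
bp = 103 * 3 = 309 bp

309 bp


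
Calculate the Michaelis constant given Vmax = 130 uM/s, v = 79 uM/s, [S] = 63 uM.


Km = [S] * (Vmax - v) / v
Km = 63 * (130 - 79) / 79
Km = 40.6709 uM

40.6709 uM


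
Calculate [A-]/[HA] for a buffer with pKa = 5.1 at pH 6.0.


[A-]/[HA] = 10^(pH - pKa)
= 10^(6.0 - 5.1)
= 7.9433

7.9433


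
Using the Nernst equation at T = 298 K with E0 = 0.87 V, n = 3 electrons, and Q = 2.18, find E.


E = E0 - (RT/nF) * ln(Q)
E = 0.87 - (8.314 * 298 / (3 * 96485)) * ln(2.18)
E = 0.8633 V

0.8633 V


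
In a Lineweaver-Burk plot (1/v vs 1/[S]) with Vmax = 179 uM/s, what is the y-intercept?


y-intercept = 1/Vmax
= 1/179
= 0.0056 s/uM

0.0056 s/uM


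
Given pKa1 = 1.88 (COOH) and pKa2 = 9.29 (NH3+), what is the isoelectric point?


pI = (pKa1 + pKa2) / 2
pI = (1.88 + 9.29) / 2
pI = 5.585

5.585


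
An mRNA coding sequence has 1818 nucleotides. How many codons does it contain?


codons = nucleotides / 3
codons = 1818 / 3 = 606

606


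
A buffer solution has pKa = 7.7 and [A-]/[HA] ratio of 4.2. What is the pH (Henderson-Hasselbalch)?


pH = pKa + log10([A-]/[HA])
pH = 7.7 + log10(4.2)
pH = 8.3232

8.3232


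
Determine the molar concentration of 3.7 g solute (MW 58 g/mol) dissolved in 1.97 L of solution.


C = (mass / MW) / volume
C = (3.7 / 58) / 1.97
C = 0.0324 M

0.0324 M


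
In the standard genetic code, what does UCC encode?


Standard genetic code lookup.
Codon UCC -> Ser

Ser


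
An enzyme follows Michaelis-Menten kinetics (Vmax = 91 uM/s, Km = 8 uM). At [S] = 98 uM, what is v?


v = Vmax * [S] / (Km + [S])
v = 91 * 98 / (8 + 98)
v = 84.1321 uM/s

84.1321 uM/s


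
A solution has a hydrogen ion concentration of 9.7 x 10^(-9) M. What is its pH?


pH = -log10([H+])
pH = -log10(9.7 x 10^(-9))
pH = 8.0132

8.0132


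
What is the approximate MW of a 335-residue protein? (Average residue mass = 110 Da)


MW = n_residues * 110 Da
MW = 335 * 110
MW = 36850 Da

36850 Da


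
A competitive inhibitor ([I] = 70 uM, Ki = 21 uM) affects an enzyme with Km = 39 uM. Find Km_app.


Km_app = Km * (1 + [I]/Ki)
Km_app = 39 * (1 + 70/21)
Km_app = 169.0 uM

169.0 uM


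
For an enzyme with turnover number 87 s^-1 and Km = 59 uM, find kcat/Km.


Catalytic efficiency = kcat / Km
= 87 / 59
= 1.4746 uM^-1*s^-1

1.4746 uM^-1*s^-1


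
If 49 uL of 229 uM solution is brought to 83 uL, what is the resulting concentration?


C2 = C1 * V1 / V2
C2 = 229 * 49 / 83
C2 = 135.1928 uM

135.1928 uM


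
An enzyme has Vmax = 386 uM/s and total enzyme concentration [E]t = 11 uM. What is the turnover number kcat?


kcat = Vmax / [E]t
kcat = 386 / 11
kcat = 35.0909 s^-1

35.0909 s^-1


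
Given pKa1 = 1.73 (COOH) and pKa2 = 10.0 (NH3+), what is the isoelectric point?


pI = (pKa1 + pKa2) / 2
pI = (1.73 + 10.0) / 2
pI = 5.865

5.865


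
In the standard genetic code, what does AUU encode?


Standard genetic code lookup.
Codon AUU -> Ile

Ile


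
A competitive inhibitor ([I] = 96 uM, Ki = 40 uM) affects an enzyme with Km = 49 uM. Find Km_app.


Km_app = Km * (1 + [I]/Ki)
Km_app = 49 * (1 + 96/40)
Km_app = 166.6 uM

166.6 uM


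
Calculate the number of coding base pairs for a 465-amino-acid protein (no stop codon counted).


Each amino acid = 1 codon = 3 bp
bp = 465 * 3 = 1395 bp

1395 bp


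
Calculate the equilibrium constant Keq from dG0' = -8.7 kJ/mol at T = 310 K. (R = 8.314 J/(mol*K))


Keq = exp(-dG0 * 1000 / (R * T))
Keq = exp(-(-8.7) * 1000 / (8.314 * 310))
Keq = 29.241

29.241


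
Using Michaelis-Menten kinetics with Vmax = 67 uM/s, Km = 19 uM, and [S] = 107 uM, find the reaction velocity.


v = Vmax * [S] / (Km + [S])
v = 67 * 107 / (19 + 107)
v = 56.8968 uM/s

56.8968 uM/s


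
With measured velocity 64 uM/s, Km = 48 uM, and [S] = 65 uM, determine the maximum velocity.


Vmax = v * (Km + [S]) / [S]
Vmax = 64 * (48 + 65) / 65
Vmax = 111.2615 uM/s

111.2615 uM/s


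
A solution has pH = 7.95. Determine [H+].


[H+] = 10^(-pH)
[H+] = 10^(-7.95)
[H+] = 1.122e-08 M

1.122e-08 M


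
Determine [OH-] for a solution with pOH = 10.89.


[OH-] = 10^(-pOH)
[OH-] = 10^(-10.89)
[OH-] = 1.288e-11 M

1.288e-11 M


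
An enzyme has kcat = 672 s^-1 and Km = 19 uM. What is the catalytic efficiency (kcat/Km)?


Catalytic efficiency = kcat / Km
= 672 / 19
= 35.3684 uM^-1*s^-1

35.3684 uM^-1*s^-1


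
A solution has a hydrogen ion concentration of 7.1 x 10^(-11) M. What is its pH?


pH = -log10([H+])
pH = -log10(7.1 x 10^(-11))
pH = 10.1487

10.1487


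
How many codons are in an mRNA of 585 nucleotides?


codons = nucleotides / 3
codons = 585 / 3 = 195

195


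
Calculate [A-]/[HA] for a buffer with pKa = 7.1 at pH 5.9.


[A-]/[HA] = 10^(pH - pKa)
= 10^(5.9 - 7.1)
= 0.0631

0.0631


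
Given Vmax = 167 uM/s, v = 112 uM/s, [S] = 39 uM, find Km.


Km = [S] * (Vmax - v) / v
Km = 39 * (167 - 112) / 112
Km = 19.1518 uM

19.1518 uM


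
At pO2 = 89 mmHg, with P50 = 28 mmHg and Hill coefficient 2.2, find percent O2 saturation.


Y = pO2^n / (P50^n + pO2^n)
Y = 89^2.2 / (28^2.2 + 89^2.2)
Y = 92.72%

92.72%


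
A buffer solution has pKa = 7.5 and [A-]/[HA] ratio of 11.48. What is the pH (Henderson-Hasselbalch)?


pH = pKa + log10([A-]/[HA])
pH = 7.5 + log10(11.48)
pH = 8.5599

8.5599


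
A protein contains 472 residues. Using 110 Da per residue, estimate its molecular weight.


MW = n_residues * 110 Da
MW = 472 * 110
MW = 51920 Da

51920 Da


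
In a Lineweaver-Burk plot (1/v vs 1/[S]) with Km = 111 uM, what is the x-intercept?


x-intercept = -1/Km
= -1/111
= -0.009 1/uM

-0.009 1/uM


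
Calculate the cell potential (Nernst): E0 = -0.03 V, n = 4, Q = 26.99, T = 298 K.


E = E0 - (RT/nF) * ln(Q)
E = -0.03 - (8.314 * 298 / (4 * 96485)) * ln(26.99)
E = -0.0512 V

-0.0512 V


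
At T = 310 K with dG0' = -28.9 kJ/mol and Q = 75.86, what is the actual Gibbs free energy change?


dG = dG0' + RT * ln(Q) / 1000
dG = -28.9 + 8.314 * 310 * ln(75.86) / 1000
dG = -17.743 kJ/mol

-17.743 kJ/mol


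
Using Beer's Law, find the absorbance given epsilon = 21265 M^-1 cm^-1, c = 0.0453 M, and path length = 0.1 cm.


A = epsilon * c * l
A = 21265 * 0.0453 * 0.1
A = 96.3304

96.3304


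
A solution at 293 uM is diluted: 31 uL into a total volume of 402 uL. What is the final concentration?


C2 = C1 * V1 / V2
C2 = 293 * 31 / 402
C2 = 22.5945 uM

22.5945 uM


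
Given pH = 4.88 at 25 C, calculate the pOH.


pOH = 14 - pH
pOH = 14 - 4.88
pOH = 9.12

9.12


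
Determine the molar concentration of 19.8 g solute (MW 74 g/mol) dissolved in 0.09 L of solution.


C = (mass / MW) / volume
C = (19.8 / 74) / 0.09
C = 2.973 M

2.973 M


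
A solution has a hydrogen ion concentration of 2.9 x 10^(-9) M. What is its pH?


pH = -log10([H+])
pH = -log10(2.9 x 10^(-9))
pH = 8.5376

8.5376


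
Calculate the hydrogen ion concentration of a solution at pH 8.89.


[H+] = 10^(-pH)
[H+] = 10^(-8.89)
[H+] = 1.288e-09 M

1.288e-09 M


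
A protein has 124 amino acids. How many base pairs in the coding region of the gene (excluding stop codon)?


Each amino acid = 1 codon = 3 bp
bp = 124 * 3 = 372 bp

372 bp


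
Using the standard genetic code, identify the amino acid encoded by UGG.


Standard genetic code lookup.
Codon UGG -> Trp

Trp


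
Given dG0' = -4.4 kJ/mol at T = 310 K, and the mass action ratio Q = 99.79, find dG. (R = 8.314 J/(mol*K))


dG = dG0' + RT * ln(Q) / 1000
dG = -4.4 + 8.314 * 310 * ln(99.79) / 1000
dG = 7.4637 kJ/mol

7.4637 kJ/mol


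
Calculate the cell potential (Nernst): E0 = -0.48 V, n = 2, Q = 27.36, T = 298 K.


E = E0 - (RT/nF) * ln(Q)
E = -0.48 - (8.314 * 298 / (2 * 96485)) * ln(27.36)
E = -0.5225 V

-0.5225 V


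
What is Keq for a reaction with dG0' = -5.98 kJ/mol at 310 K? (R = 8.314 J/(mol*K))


Keq = exp(-dG0 * 1000 / (R * T))
Keq = exp(-(-5.98) * 1000 / (8.314 * 310))
Keq = 10.1779

10.1779


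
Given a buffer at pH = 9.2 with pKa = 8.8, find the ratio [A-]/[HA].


[A-]/[HA] = 10^(pH - pKa)
= 10^(9.2 - 8.8)
= 2.5119

2.5119


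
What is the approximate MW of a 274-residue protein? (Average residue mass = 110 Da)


MW = n_residues * 110 Da
MW = 274 * 110
MW = 30140 Da

30140 Da


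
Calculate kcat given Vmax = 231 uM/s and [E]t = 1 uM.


kcat = Vmax / [E]t
kcat = 231 / 1
kcat = 231.0 s^-1

231.0 s^-1


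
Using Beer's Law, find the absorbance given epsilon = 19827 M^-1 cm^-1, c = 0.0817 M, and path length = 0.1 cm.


A = epsilon * c * l
A = 19827 * 0.0817 * 0.1
A = 161.9866

161.9866


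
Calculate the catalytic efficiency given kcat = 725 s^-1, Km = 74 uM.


Catalytic efficiency = kcat / Km
= 725 / 74
= 9.7973 uM^-1*s^-1

9.7973 uM^-1*s^-1


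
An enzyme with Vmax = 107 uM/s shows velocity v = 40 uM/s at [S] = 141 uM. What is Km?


Km = [S] * (Vmax - v) / v
Km = 141 * (107 - 40) / 40
Km = 236.175 uM

236.175 uM


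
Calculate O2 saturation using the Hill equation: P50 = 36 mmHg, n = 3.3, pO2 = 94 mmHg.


Y = pO2^n / (P50^n + pO2^n)
Y = 94^3.3 / (36^3.3 + 94^3.3)
Y = 95.96%

95.96%


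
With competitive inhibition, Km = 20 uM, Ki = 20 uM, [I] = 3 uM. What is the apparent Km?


Km_app = Km * (1 + [I]/Ki)
Km_app = 20 * (1 + 3/20)
Km_app = 23.0 uM

23.0 uM


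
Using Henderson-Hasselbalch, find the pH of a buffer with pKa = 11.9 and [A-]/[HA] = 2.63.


pH = pKa + log10([A-]/[HA])
pH = 11.9 + log10(2.63)
pH = 12.32

12.32


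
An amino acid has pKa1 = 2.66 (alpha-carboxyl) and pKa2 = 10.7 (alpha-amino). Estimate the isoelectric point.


pI = (pKa1 + pKa2) / 2
pI = (2.66 + 10.7) / 2
pI = 6.68

6.68


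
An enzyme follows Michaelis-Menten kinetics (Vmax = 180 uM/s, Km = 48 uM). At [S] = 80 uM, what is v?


v = Vmax * [S] / (Km + [S])
v = 180 * 80 / (48 + 80)
v = 112.5 uM/s

112.5 uM/s


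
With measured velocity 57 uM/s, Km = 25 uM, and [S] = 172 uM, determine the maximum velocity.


Vmax = v * (Km + [S]) / [S]
Vmax = 57 * (25 + 172) / 172
Vmax = 65.2849 uM/s

65.2849 uM/s
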